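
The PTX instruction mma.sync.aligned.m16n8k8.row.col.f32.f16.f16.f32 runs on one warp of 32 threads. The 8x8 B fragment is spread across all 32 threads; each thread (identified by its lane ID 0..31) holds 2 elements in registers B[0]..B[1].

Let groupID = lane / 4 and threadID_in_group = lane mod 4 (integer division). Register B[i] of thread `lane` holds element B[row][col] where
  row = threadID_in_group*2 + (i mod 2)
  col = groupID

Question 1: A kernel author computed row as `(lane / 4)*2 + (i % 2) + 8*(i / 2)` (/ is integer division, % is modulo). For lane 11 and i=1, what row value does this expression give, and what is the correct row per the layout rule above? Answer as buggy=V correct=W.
`(lane / 4)*2 + (i % 2) + 8*(i / 2)`[11,1]->5
11: gid=2,tid=3
[1] (3*2+1,2) = (7,2)
row: 5 vs 7

buggy=5 correct=7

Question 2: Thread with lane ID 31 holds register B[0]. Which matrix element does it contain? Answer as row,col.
lane 31: gid=7 (31/4), tid=3 (31%4)
i=0: r=3*2+0=6, c=gid=7

6,7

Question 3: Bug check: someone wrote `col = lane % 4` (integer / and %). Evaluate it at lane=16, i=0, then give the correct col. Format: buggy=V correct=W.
buggy=0 correct=4

`lane % 4`[16,0]→0
L=16→G=16>>2=4, T=16&3=0
[0]→row 0·2+0=0  col G=4
col: 0 vs 4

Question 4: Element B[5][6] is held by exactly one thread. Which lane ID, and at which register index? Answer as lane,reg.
c:6=>grp=6  r:5=>tig=2,lo=1
L=6*4+2=26  i=1=1

26,1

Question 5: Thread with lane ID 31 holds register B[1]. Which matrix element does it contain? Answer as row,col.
L=31=>grp=31>>2=7, tig=31&3=3
[1]=>row 3·2+1=7  col grp=7

7,7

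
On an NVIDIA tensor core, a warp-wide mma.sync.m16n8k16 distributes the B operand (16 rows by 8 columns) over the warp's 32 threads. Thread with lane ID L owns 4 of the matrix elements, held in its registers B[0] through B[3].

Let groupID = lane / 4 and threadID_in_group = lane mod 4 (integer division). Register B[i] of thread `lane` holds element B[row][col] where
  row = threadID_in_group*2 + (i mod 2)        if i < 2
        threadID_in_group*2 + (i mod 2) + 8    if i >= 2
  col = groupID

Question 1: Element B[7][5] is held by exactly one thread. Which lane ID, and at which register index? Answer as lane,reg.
23,1

c=5⇒gr=5  r=7⇒Rb=0,th=3,odd=1
L=5*4+3=23  i=0*2+1=1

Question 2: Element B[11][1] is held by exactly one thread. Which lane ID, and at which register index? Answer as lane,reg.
c=1→G=1  r=11→rhi=1,T=1,p=1
L=1*4+1=5  i=1*2+1=3

5,3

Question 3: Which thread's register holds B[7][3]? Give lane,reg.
c=3->g=3  r=7->rb=0,t=3,b0=1
L=3*4+3=15  i=0*2+1=1

15,1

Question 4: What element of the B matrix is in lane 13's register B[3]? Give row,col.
lane 13: G=3 (13/4), T=1 (13%4)
i=3: r=1*2+1+8=11, c=G=3

11,3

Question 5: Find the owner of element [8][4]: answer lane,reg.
c=4->g=4  r=8->rb=1,t=0,b0=0
L=4*4+0=16  i=1*2+0=2

16,2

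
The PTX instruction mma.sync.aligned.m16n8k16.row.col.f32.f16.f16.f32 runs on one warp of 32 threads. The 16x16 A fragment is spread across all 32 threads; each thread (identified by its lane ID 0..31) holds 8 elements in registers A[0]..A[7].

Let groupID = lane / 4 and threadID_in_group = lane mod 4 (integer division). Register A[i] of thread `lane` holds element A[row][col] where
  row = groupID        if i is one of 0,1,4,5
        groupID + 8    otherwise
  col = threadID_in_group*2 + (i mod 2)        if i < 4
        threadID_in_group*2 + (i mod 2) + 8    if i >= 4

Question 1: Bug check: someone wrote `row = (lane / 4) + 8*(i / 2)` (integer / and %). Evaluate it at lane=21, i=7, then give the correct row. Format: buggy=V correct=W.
`(lane / 4) + 8*(i / 2)`[21,7]→29
21: G=5,T=1
[7] (5+8,1*2+1+8) = (13,11)
row: 29 vs 13

buggy=29 correct=13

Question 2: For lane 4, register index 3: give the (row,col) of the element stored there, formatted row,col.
9,1

lane 4: gr=1 (4/4), th=0 (4%4)
i=3: r=1+8=9, c=0*2+1+0=1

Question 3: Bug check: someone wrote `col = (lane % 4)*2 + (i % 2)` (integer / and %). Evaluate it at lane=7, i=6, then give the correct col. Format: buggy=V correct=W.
`(lane % 4)*2 + (i % 2)`[7,6]->6
7: g=1,t=3
[6] (1+8,3*2+0+8) = (9,14)
col: 6 vs 14

buggy=6 correct=14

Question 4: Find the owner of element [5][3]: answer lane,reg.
r=5->g=5,rb=0  c=3->cb=0,t=1,b0=1
L=5*4+1=21  i=0*4+0*2+1=1

21,1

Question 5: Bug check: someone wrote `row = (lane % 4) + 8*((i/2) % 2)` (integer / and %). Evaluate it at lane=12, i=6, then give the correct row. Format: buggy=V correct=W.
`(lane % 4) + 8*((i/2) % 2)`[12,6]->8
lane 12->12/4=3, 12 mod 4=0
i=6  r:3+8->11  c:2·0+0+8->8
row: 8 vs 11

buggy=8 correct=11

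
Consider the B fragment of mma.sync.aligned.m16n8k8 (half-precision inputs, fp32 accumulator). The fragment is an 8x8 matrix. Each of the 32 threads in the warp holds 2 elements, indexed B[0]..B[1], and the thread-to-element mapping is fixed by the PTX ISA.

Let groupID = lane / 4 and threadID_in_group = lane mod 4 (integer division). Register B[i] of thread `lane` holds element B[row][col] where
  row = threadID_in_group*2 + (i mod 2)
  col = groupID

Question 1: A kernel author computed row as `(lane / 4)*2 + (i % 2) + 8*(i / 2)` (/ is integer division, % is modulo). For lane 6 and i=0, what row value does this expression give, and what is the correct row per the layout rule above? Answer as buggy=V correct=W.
`(lane / 4)*2 + (i % 2) + 8*(i / 2)`[6,0]->2
L=6->g=6>>2=1, t=6&3=2
[0]->row 2·2+0=4  col g=1
row: 2 vs 4

buggy=2 correct=4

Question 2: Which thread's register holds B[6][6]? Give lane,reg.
c=6→G=6  r=6→T=3,p=0
L=6*4+3=27  i=0=0

27,0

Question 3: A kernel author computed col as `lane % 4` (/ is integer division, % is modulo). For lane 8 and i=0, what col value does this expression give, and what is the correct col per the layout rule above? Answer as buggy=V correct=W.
buggy=0 correct=2

`lane % 4`[8,0]->0
L=8->g=8>>2=2, t=8&3=0
[0]->row 0·2+0=0  col g=2
col: 0 vs 2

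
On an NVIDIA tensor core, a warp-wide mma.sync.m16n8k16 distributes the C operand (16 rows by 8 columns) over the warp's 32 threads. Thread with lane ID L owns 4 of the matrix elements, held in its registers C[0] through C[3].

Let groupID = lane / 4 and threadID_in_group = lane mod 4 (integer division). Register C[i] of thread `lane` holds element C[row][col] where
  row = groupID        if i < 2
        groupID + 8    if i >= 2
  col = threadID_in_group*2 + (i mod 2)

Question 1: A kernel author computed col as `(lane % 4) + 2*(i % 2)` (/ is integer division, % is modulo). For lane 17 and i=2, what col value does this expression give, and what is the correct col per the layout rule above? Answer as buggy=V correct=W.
`(lane % 4) + 2*(i % 2)`[17,2]->1
lane 17->17/4=4, 17 mod 4=1
i=2  r:4+8->12  c:2·1+0->2
col: 1 vs 2

buggy=1 correct=2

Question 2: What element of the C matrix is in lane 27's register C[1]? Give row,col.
27: grp=6,tig=3
[1] (6+0,3*2+1) = (6,7)

6,7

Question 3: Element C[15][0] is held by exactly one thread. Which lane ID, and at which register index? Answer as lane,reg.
28,2

r: 15->gid=7,r8=1  c: 0->tid=0,i&1=0
L=7*4+0=28  i=1*2+0=2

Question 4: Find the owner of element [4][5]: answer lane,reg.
18,1

r=4⇒gr=4,Rb=0  c=5⇒th=2,odd=1
L=4*4+2=18  i=0*2+1=1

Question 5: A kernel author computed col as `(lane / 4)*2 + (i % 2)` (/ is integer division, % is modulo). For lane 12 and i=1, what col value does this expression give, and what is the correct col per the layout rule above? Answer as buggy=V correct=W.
buggy=7 correct=1

`(lane / 4)*2 + (i % 2)`[12,1]→7
L=12→G=12>>2=3, T=12&3=0
[1]→row 3+0=3  col 0·2+1=1
col: 7 vs 1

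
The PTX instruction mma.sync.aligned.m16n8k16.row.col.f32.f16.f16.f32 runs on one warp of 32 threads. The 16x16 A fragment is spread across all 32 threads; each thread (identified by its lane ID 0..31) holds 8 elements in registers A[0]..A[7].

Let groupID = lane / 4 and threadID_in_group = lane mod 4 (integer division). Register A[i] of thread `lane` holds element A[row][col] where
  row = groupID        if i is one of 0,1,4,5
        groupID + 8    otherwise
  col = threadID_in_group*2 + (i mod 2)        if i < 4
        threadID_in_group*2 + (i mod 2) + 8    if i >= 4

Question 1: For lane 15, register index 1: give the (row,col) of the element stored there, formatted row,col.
3,7

15: g=3,t=3
[1] (3+0,3*2+1+0) = (3,7)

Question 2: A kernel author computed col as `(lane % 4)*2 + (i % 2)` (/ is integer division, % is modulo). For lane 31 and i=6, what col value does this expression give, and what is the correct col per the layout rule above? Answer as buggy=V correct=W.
buggy=6 correct=14

`(lane % 4)*2 + (i % 2)`[31,6]=>6
L=31=>grp=31>>2=7, tig=31&3=3
[6]=>row 7+8=15  col 3·2+0+8=14
col: 6 vs 14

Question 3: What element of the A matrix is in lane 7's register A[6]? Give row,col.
7: G=1,T=3
[6] (1+8,3*2+0+8) = (9,14)

9,14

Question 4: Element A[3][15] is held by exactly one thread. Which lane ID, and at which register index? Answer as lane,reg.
r=3⇒gr=3,Rb=0  c=15⇒Cb=1,th=3,odd=1
L=3*4+3=15  i=1*4+0*2+1=5

15,5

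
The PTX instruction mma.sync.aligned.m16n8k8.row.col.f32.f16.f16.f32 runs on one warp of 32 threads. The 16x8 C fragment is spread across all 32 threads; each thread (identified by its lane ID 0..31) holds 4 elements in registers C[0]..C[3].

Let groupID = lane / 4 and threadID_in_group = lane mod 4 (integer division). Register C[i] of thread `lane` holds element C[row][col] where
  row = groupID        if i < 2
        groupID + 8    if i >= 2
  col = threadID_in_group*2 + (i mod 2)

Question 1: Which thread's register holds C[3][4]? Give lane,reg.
r: 3->gid=3,r8=0  c: 4->tid=2,i&1=0
L=3*4+2=14  i=0*2+0=0

14,0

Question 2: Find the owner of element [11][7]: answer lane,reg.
r=11⇒gr=3,Rb=1  c=7⇒th=3,odd=1
L=3*4+3=15  i=1*2+1=3

15,3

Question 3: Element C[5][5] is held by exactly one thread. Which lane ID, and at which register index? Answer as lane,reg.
22,1

r:5=>grp=5,rB=0  c:5=>tig=2,lo=1
L=5*4+2=22  i=0*2+1=1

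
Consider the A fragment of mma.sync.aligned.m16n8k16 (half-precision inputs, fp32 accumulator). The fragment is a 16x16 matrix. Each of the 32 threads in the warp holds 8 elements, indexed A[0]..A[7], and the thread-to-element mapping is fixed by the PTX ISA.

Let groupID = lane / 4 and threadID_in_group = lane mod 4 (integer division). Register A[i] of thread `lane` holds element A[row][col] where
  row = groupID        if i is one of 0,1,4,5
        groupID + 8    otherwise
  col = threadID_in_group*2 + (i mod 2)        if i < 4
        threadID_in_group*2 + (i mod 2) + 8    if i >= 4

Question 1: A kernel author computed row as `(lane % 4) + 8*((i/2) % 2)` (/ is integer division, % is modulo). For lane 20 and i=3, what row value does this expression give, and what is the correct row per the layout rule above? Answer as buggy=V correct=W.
buggy=8 correct=13

`(lane % 4) + 8*((i/2) % 2)`[20,3]->8
20: g=5,t=0
[3] (5+8,0*2+1+0) = (13,1)
row: 8 vs 13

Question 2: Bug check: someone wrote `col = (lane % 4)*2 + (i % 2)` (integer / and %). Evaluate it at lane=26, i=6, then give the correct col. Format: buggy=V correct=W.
`(lane % 4)*2 + (i % 2)`[26,6]=>4
lane 26: grp=6 (26/4), tig=2 (26%4)
i=6: r=6+8=14, c=2*2+0+8=12
col: 4 vs 12

buggy=4 correct=12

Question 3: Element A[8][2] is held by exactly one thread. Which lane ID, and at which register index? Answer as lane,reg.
r=8->g=0,rb=1  c=2->cb=0,t=1,b0=0
L=0*4+1=1  i=0*4+1*2+0=2

1,2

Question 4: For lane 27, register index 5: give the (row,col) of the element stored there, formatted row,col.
6,15

lane 27: g=6 (27/4), t=3 (27%4)
i=5: r=6+0=6, c=3*2+1+8=15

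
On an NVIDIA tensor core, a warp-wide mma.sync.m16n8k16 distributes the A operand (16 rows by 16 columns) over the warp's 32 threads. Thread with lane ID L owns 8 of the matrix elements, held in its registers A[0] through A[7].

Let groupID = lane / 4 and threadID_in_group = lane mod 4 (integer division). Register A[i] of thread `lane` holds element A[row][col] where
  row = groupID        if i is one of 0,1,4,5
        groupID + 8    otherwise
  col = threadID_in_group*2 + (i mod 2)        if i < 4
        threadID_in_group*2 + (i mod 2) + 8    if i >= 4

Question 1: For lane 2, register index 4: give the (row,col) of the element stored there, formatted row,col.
L=2→G=2>>2=0, T=2&3=2
[4]→row 0+0=0  col 2·2+0+8=12

0,12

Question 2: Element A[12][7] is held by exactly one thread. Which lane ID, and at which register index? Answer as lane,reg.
r=12→G=4,rhi=1  c=7→chi=0,T=3,p=1
L=4*4+3=19  i=0*4+1*2+1=3

19,3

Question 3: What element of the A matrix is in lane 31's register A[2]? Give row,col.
15,6

L=31=>grp=31>>2=7, tig=31&3=3
[2]=>row 7+8=15  col 3·2+0+0=6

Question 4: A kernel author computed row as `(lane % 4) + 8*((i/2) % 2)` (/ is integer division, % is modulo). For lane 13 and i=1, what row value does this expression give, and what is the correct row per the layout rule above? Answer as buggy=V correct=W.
buggy=1 correct=3

`(lane % 4) + 8*((i/2) % 2)`[13,1]->1
13: gid=3,tid=1
[1] (3+0,1*2+1+0) = (3,3)
row: 1 vs 3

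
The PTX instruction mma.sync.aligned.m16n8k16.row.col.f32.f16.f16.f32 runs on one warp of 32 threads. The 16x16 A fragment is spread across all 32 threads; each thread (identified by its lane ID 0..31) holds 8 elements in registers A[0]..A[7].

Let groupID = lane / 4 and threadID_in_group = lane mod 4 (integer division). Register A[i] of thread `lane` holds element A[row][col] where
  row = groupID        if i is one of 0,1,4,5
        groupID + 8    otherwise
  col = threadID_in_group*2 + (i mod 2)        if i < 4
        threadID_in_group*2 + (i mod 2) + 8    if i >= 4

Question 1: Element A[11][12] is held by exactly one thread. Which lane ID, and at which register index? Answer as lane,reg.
r: 11->gid=3,r8=1  c: 12->c8=1,tid=2,i&1=0
L=3*4+2=14  i=1*4+1*2+0=6

14,6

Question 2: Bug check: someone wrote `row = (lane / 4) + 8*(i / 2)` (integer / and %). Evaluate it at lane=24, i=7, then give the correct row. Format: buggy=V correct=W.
buggy=30 correct=14

`(lane / 4) + 8*(i / 2)`[24,7]→30
lane 24→24/4=6, 24 mod 4=0
i=7  r:6+8→14  c:2·0+1+8→9
row: 30 vs 14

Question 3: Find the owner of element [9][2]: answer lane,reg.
r: 9->gid=1,r8=1  c: 2->c8=0,tid=1,i&1=0
L=1*4+1=5  i=0*4+1*2+0=2

5,2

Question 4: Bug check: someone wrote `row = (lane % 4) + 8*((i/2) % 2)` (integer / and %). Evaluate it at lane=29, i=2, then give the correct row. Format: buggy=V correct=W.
buggy=9 correct=15

`(lane % 4) + 8*((i/2) % 2)`[29,2]->9
L=29->gid=29>>2=7, tid=29&3=1
[2]->row 7+8=15  col 1·2+0+0=2
row: 9 vs 15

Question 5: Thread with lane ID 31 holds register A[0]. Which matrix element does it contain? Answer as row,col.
7,6

L=31⇒gr=31>>2=7, th=31&3=3
[0]⇒row 7+0=7  col 3·2+0+0=6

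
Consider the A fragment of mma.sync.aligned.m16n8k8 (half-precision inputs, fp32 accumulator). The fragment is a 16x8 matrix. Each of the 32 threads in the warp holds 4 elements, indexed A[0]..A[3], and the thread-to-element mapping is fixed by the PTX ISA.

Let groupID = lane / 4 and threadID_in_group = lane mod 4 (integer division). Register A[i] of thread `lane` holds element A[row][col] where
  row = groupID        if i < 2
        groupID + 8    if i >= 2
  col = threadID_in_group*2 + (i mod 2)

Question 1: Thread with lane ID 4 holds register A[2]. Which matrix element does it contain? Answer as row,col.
9,0

4: g=1,t=0
[2] (1+8,0*2+0) = (9,0)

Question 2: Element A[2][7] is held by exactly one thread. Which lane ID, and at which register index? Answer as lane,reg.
r: 2->gid=2,r8=0  c: 7->tid=3,i&1=1
L=2*4+3=11  i=0*2+1=1

11,1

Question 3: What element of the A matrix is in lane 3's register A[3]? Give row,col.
8,7

lane 3->3/4=0, 3 mod 4=3
i=3  r:0+8->8  c:2·3+1->7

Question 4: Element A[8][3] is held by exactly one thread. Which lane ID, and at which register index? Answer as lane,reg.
1,3

r: 8->gid=0,r8=1  c: 3->tid=1,i&1=1
L=0*4+1=1  i=1*2+1=3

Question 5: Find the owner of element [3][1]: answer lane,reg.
r=3→G=3,rhi=0  c=1→T=0,p=1
L=3*4+0=12  i=0*2+1=1

12,1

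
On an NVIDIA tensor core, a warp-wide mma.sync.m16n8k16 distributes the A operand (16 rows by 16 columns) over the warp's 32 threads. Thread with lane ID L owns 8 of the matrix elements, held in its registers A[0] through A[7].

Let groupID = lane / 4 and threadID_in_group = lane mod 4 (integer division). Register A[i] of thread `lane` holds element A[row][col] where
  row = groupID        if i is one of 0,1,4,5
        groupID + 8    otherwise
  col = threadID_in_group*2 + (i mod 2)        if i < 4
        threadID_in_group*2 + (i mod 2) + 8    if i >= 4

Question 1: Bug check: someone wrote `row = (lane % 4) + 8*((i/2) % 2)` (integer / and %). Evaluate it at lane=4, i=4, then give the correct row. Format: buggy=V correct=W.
`(lane % 4) + 8*((i/2) % 2)`[4,4]=>0
L=4=>grp=4>>2=1, tig=4&3=0
[4]=>row 1+0=1  col 0·2+0+8=8
row: 0 vs 1

buggy=0 correct=1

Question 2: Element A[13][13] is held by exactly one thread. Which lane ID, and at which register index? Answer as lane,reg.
r=13->g=5,rb=1  c=13->cb=1,t=2,b0=1
L=5*4+2=22  i=1*4+1*2+1=7

22,7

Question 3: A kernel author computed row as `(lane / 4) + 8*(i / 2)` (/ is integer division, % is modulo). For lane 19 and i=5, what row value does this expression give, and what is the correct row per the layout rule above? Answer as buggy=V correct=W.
buggy=20 correct=4

`(lane / 4) + 8*(i / 2)`[19,5]⇒20
19: gr=4,th=3
[5] (4+0,3*2+1+8) = (4,15)
row: 20 vs 4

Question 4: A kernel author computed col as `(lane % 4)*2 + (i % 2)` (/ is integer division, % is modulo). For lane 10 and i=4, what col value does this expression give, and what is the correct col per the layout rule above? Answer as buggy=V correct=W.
buggy=4 correct=12

`(lane % 4)*2 + (i % 2)`[10,4]=>4
L=10=>grp=10>>2=2, tig=10&3=2
[4]=>row 2+0=2  col 2·2+0+8=12
col: 4 vs 12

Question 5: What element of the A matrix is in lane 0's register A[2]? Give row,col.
8,0

L=0->g=0>>2=0, t=0&3=0
[2]->row 0+8=8  col 0·2+0+0=0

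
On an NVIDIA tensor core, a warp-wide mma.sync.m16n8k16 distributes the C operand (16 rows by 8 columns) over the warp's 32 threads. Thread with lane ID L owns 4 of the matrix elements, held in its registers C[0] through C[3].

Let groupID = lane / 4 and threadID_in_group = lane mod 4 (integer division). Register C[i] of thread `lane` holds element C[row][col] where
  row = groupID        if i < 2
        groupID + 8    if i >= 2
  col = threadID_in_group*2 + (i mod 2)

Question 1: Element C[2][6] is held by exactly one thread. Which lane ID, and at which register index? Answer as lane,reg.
11,0

r=2→G=2,rhi=0  c=6→T=3,p=0
L=2*4+3=11  i=0*2+0=0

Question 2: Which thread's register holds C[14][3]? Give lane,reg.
25,3

r:14=>grp=6,rB=1  c:3=>tig=1,lo=1
L=6*4+1=25  i=1*2+1=3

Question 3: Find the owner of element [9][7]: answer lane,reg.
r:9=>grp=1,rB=1  c:7=>tig=3,lo=1
L=1*4+3=7  i=1*2+1=3

7,3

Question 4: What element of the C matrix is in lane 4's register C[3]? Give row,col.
9,1

L=4⇒gr=4>>2=1, th=4&3=0
[3]⇒row 1+8=9  col 0·2+1=1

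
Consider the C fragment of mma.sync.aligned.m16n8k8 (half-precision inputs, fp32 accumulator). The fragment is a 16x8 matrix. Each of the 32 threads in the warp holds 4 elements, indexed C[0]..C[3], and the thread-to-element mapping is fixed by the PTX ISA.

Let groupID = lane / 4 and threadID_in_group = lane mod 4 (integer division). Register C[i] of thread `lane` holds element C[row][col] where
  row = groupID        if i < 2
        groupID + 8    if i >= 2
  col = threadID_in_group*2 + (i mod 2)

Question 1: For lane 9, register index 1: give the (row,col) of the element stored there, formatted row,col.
L=9->g=9>>2=2, t=9&3=1
[1]->row 2+0=2  col 1·2+1=3

2,3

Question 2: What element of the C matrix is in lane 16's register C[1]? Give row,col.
4,1

lane 16: g=4 (16/4), t=0 (16%4)
i=1: r=4+0=4, c=0*2+1=1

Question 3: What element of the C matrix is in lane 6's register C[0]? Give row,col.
lane 6⇒6/4=1, 6 mod 4=2
i=0  r:1+0⇒1  c:2·2+0⇒4

1,4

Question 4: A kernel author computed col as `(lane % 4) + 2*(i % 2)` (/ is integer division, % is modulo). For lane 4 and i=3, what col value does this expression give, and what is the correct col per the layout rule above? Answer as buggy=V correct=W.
buggy=2 correct=1

`(lane % 4) + 2*(i % 2)`[4,3]=>2
lane 4=>4/4=1, 4 mod 4=0
i=3  r:1+8=>9  c:2·0+1=>1
col: 2 vs 1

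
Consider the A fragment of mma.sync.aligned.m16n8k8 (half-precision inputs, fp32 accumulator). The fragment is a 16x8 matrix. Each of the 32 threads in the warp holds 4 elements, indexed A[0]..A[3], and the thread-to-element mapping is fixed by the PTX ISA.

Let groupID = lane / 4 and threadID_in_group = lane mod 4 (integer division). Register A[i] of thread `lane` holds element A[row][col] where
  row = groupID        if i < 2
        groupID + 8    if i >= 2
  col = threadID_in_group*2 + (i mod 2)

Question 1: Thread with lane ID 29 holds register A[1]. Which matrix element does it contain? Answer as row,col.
L=29->g=29>>2=7, t=29&3=1
[1]->row 7+0=7  col 1·2+1=3

7,3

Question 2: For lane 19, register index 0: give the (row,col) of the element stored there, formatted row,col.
4,6

lane 19=>19/4=4, 19 mod 4=3
i=0  r:4+0=>4  c:2·3+0=>6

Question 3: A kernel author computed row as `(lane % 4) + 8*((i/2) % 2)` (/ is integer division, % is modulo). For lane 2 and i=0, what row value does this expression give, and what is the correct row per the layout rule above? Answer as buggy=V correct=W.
buggy=2 correct=0

`(lane % 4) + 8*((i/2) % 2)`[2,0]->2
lane 2: gid=0 (2/4), tid=2 (2%4)
i=0: r=0+0=0, c=2*2+0=4
row: 2 vs 0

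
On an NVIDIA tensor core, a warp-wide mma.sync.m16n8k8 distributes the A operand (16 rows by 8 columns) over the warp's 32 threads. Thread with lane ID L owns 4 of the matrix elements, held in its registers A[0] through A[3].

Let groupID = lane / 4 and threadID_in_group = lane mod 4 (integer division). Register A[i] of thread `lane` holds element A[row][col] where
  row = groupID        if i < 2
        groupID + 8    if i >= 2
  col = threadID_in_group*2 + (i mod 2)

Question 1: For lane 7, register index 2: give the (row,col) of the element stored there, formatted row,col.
9,6

lane 7->7/4=1, 7 mod 4=3
i=2  r:1+8->9  c:2·3+0->6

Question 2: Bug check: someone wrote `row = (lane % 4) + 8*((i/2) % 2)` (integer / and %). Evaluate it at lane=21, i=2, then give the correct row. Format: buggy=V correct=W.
buggy=9 correct=13

`(lane % 4) + 8*((i/2) % 2)`[21,2]→9
lane 21: G=5 (21/4), T=1 (21%4)
i=2: r=5+8=13, c=1*2+0=2
row: 9 vs 13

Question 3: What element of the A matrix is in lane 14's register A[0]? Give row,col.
lane 14→14/4=3, 14 mod 4=2
i=0  r:3+0→3  c:2·2+0→4

3,4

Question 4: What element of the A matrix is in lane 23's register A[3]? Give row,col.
23: grp=5,tig=3
[3] (5+8,3*2+1) = (13,7)

13,7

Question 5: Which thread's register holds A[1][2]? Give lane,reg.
5,0

r=1→G=1,rhi=0  c=2→T=1,p=0
L=1*4+1=5  i=0*2+0=0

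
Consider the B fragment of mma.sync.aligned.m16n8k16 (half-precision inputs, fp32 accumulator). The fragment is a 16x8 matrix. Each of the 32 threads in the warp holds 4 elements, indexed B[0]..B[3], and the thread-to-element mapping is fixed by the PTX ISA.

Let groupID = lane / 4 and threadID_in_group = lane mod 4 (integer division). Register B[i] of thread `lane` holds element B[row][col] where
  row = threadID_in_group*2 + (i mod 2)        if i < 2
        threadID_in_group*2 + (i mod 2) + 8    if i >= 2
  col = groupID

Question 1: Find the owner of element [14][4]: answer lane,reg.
19,2

c: 4->gid=4  r: 14->r8=1,tid=3,i&1=0
L=4*4+3=19  i=1*2+0=2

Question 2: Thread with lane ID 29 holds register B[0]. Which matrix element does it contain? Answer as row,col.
29: g=7,t=1
[0] (1*2+0+0,7) = (2,7)

2,7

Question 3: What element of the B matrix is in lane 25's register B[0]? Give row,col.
lane 25→25/4=6, 25 mod 4=1
i=0  r:2·1+0+0→2  c:6

2,6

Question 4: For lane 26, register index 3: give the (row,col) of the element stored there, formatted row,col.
L=26→G=26>>2=6, T=26&3=2
[3]→row 2·2+1+8=13  col G=6

13,6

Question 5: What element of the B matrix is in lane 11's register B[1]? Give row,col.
L=11->gid=11>>2=2, tid=11&3=3
[1]->row 3·2+1+0=7  col gid=2

7,2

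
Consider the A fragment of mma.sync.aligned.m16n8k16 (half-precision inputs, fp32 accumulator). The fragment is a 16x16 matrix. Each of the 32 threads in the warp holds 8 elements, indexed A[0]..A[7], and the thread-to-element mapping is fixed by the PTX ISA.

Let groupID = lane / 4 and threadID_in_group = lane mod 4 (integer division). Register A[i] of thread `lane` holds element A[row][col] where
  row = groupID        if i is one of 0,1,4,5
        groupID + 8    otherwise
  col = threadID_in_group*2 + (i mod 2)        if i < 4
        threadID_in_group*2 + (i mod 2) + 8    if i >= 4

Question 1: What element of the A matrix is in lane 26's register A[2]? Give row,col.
lane 26: G=6 (26/4), T=2 (26%4)
i=2: r=6+8=14, c=2*2+0+0=4

14,4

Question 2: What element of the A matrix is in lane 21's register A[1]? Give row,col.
5,3

21: gid=5,tid=1
[1] (5+0,1*2+1+0) = (5,3)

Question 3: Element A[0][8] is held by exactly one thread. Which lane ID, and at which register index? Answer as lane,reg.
r=0->g=0,rb=0  c=8->cb=1,t=0,b0=0
L=0*4+0=0  i=1*4+0*2+0=4

0,4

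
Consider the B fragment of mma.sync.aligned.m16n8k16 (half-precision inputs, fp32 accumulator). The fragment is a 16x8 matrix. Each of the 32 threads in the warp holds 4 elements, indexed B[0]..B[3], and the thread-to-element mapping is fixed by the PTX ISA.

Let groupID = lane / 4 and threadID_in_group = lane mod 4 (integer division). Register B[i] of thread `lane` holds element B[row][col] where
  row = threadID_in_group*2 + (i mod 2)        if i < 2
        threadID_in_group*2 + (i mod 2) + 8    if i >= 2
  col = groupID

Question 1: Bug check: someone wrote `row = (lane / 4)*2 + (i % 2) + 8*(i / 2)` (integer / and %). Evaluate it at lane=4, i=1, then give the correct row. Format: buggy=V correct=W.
`(lane / 4)*2 + (i % 2) + 8*(i / 2)`[4,1]=>3
L=4=>grp=4>>2=1, tig=4&3=0
[1]=>row 0·2+1+0=1  col grp=1
row: 3 vs 1

buggy=3 correct=1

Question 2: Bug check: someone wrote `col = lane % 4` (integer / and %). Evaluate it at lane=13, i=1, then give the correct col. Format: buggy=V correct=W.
buggy=1 correct=3

`lane % 4`[13,1]⇒1
13: gr=3,th=1
[1] (1*2+1+0,3) = (3,3)
col: 1 vs 3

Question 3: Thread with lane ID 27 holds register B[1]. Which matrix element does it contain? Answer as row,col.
7,6

27: g=6,t=3
[1] (3*2+1+0,6) = (7,6)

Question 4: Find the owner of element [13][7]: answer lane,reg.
c:7=>grp=7  r:13=>rB=1,tig=2,lo=1
L=7*4+2=30  i=1*2+1=3

30,3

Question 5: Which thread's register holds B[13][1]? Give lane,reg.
c=1⇒gr=1  r=13⇒Rb=1,th=2,odd=1
L=1*4+2=6  i=1*2+1=3

6,3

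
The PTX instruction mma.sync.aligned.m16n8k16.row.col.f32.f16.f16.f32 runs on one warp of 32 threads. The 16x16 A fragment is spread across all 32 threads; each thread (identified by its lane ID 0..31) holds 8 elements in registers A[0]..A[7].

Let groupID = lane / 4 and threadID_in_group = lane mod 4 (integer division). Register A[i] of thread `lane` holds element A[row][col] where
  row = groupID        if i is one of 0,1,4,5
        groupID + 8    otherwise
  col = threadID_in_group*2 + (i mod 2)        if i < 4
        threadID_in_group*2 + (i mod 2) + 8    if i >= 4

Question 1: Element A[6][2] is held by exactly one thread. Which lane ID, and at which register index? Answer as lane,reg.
25,0

r: 6->gid=6,r8=0  c: 2->c8=0,tid=1,i&1=0
L=6*4+1=25  i=0*4+0*2+0=0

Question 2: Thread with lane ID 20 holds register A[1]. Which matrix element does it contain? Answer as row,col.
5,1

lane 20: G=5 (20/4), T=0 (20%4)
i=1: r=5+0=5, c=0*2+1+0=1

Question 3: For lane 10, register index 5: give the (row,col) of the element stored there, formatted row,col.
2,13

lane 10: G=2 (10/4), T=2 (10%4)
i=5: r=2+0=2, c=2*2+1+8=13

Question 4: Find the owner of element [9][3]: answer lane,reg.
5,3

r: 9->gid=1,r8=1  c: 3->c8=0,tid=1,i&1=1
L=1*4+1=5  i=0*4+1*2+1=3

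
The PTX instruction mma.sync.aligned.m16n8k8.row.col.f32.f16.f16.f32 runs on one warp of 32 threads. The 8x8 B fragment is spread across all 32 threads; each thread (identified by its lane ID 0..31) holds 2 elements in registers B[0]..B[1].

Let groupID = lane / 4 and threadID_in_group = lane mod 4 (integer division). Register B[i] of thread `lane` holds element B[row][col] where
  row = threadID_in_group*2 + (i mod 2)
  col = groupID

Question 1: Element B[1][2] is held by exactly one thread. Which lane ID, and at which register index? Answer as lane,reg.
c=2->g=2  r=1->t=0,b0=1
L=2*4+0=8  i=1=1

8,1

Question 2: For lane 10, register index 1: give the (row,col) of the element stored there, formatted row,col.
10: G=2,T=2
[1] (2*2+1,2) = (5,2)

5,2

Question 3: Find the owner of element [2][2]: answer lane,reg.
c:2=>grp=2  r:2=>tig=1,lo=0
L=2*4+1=9  i=0=0

9,0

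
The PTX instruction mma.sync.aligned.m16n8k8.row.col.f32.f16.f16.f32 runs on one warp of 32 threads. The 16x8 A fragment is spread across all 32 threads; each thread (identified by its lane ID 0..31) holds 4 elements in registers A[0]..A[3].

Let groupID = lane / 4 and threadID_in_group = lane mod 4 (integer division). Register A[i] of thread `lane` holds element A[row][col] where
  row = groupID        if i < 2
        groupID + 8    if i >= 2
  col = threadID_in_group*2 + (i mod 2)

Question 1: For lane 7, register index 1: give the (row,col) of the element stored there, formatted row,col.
1,7

L=7=>grp=7>>2=1, tig=7&3=3
[1]=>row 1+0=1  col 3·2+1=7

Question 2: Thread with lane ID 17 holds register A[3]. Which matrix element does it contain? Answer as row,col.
17: G=4,T=1
[3] (4+8,1*2+1) = (12,3)

12,3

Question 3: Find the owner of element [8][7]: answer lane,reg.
r=8→G=0,rhi=1  c=7→T=3,p=1
L=0*4+3=3  i=1*2+1=3

3,3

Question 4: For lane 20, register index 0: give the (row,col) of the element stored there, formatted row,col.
20: G=5,T=0
[0] (5+0,0*2+0) = (5,0)

5,0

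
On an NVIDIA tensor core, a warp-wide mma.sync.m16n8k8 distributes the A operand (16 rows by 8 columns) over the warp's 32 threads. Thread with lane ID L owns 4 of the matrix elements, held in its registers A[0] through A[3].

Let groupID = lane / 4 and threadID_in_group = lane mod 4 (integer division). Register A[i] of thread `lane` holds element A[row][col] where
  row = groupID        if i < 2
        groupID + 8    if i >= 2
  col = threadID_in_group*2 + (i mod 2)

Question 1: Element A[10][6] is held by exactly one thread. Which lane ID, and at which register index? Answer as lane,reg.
11,2

r=10→G=2,rhi=1  c=6→T=3,p=0
L=2*4+3=11  i=1*2+0=2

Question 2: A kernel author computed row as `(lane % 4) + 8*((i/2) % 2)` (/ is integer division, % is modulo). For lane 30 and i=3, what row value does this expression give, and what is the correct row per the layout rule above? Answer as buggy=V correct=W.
buggy=10 correct=15

`(lane % 4) + 8*((i/2) % 2)`[30,3]=>10
30: grp=7,tig=2
[3] (7+8,2*2+1) = (15,5)
row: 10 vs 15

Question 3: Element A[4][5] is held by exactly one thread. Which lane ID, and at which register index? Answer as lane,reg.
r=4⇒gr=4,Rb=0  c=5⇒th=2,odd=1
L=4*4+2=18  i=0*2+1=1

18,1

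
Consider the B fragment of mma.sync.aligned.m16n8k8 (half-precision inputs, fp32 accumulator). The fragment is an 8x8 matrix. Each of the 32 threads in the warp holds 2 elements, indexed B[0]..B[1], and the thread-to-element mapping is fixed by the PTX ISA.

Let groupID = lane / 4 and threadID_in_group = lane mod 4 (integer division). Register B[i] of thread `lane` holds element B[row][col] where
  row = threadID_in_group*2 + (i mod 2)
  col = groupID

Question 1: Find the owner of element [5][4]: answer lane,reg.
18,1

c=4->g=4  r=5->t=2,b0=1
L=4*4+2=18  i=1=1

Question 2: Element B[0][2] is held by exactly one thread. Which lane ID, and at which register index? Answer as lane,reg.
8,0

c: 2->gid=2  r: 0->tid=0,i&1=0
L=2*4+0=8  i=0=0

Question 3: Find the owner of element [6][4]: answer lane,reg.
19,0

c: 4->gid=4  r: 6->tid=3,i&1=0
L=4*4+3=19  i=0=0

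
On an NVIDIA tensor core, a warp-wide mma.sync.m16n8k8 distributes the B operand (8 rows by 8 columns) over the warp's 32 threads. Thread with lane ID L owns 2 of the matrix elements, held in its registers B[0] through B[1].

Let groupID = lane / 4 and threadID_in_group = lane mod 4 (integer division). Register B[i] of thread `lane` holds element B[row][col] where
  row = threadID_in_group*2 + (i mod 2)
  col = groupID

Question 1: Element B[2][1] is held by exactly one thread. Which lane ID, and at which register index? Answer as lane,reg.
c:1=>grp=1  r:2=>tig=1,lo=0
L=1*4+1=5  i=0=0

5,0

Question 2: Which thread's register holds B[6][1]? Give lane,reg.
c=1⇒gr=1  r=6⇒th=3,odd=0
L=1*4+3=7  i=0=0

7,0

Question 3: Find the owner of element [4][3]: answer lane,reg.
14,0

c:3=>grp=3  r:4=>tig=2,lo=0
L=3*4+2=14  i=0=0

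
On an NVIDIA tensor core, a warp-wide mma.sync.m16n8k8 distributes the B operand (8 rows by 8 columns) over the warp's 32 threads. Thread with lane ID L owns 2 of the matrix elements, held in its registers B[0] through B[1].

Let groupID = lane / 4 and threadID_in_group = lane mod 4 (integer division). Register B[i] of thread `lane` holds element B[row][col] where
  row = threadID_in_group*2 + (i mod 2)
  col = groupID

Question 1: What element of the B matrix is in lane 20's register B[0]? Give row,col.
lane 20: gid=5 (20/4), tid=0 (20%4)
i=0: r=0*2+0=0, c=gid=5

0,5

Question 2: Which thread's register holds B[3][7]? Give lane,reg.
29,1

c: 7->gid=7  r: 3->tid=1,i&1=1
L=7*4+1=29  i=1=1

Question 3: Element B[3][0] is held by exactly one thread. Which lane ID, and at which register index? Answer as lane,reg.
c=0⇒gr=0  r=3⇒th=1,odd=1
L=0*4+1=1  i=1=1

1,1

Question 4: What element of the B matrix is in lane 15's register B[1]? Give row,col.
7,3

lane 15: gid=3 (15/4), tid=3 (15%4)
i=1: r=3*2+1=7, c=gid=3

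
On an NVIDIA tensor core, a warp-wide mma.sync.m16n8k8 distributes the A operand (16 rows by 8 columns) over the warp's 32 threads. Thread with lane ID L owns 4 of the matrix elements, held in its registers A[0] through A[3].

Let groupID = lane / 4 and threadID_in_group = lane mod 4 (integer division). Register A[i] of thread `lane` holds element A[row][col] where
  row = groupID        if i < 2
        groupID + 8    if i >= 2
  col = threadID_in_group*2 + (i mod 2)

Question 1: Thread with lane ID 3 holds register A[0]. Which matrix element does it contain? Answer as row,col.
lane 3: G=0 (3/4), T=3 (3%4)
i=0: r=0+0=0, c=3*2+0=6

0,6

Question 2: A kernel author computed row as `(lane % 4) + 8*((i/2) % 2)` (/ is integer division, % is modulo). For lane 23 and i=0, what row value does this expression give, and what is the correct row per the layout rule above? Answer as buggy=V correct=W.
`(lane % 4) + 8*((i/2) % 2)`[23,0]→3
lane 23: G=5 (23/4), T=3 (23%4)
i=0: r=5+0=5, c=3*2+0=6
row: 3 vs 5

buggy=3 correct=5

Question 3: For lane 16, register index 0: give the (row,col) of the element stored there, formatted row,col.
4,0

L=16⇒gr=16>>2=4, th=16&3=0
[0]⇒row 4+0=4  col 0·2+0=0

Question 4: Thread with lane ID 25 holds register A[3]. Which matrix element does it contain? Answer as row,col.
L=25->g=25>>2=6, t=25&3=1
[3]->row 6+8=14  col 1·2+1=3

14,3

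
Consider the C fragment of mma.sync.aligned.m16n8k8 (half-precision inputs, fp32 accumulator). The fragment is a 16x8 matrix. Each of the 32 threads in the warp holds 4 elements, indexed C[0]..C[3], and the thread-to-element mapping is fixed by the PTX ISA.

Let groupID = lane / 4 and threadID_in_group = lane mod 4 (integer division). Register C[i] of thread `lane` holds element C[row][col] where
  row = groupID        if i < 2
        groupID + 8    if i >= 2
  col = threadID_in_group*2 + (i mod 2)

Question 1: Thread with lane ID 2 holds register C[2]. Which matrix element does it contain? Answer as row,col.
lane 2: gr=0 (2/4), th=2 (2%4)
i=2: r=0+8=8, c=2*2+0=4

8,4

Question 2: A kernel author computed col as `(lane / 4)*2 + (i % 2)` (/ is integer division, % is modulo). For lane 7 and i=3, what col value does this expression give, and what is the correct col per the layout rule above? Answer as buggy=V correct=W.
`(lane / 4)*2 + (i % 2)`[7,3]⇒3
L=7⇒gr=7>>2=1, th=7&3=3
[3]⇒row 1+8=9  col 3·2+1=7
col: 3 vs 7

buggy=3 correct=7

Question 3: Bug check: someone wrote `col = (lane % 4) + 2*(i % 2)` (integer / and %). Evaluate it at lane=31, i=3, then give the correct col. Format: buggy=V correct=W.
buggy=5 correct=7

`(lane % 4) + 2*(i % 2)`[31,3]->5
lane 31->31/4=7, 31 mod 4=3
i=3  r:7+8->15  c:2·3+1->7
col: 5 vs 7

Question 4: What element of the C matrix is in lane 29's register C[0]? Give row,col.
lane 29⇒29/4=7, 29 mod 4=1
i=0  r:7+0⇒7  c:2·1+0⇒2

7,2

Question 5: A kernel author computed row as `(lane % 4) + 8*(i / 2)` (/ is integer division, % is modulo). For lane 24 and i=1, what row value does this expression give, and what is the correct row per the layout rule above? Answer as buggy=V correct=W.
`(lane % 4) + 8*(i / 2)`[24,1]->0
lane 24: g=6 (24/4), t=0 (24%4)
i=1: r=6+0=6, c=0*2+1=1
row: 0 vs 6

buggy=0 correct=6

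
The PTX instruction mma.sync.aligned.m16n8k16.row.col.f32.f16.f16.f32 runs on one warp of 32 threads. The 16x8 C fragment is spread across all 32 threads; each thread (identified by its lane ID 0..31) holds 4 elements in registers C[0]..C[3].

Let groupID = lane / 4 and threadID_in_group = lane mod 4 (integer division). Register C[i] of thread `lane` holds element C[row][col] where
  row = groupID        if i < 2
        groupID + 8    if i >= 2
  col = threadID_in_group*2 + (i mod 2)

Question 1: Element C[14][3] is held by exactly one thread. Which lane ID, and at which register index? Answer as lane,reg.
25,3

r:14=>grp=6,rB=1  c:3=>tig=1,lo=1
L=6*4+1=25  i=1*2+1=3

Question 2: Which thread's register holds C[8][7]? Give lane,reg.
3,3

r:8=>grp=0,rB=1  c:7=>tig=3,lo=1
L=0*4+3=3  i=1*2+1=3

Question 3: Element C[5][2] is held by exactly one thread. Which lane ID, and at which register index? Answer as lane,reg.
r:5=>grp=5,rB=0  c:2=>tig=1,lo=0
L=5*4+1=21  i=0*2+0=0

21,0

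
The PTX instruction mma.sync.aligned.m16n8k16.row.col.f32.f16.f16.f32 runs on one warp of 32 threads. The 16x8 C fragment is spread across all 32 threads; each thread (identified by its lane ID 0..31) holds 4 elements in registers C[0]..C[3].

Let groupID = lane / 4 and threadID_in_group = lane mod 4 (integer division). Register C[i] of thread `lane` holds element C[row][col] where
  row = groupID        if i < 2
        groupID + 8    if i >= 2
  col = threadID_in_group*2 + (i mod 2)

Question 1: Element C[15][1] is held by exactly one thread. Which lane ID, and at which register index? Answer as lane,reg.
28,3

r: 15->gid=7,r8=1  c: 1->tid=0,i&1=1
L=7*4+0=28  i=1*2+1=3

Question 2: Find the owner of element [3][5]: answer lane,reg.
14,1

r=3->g=3,rb=0  c=5->t=2,b0=1
L=3*4+2=14  i=0*2+1=1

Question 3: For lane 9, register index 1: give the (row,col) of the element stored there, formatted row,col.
lane 9→9/4=2, 9 mod 4=1
i=1  r:2+0→2  c:2·1+1→3

2,3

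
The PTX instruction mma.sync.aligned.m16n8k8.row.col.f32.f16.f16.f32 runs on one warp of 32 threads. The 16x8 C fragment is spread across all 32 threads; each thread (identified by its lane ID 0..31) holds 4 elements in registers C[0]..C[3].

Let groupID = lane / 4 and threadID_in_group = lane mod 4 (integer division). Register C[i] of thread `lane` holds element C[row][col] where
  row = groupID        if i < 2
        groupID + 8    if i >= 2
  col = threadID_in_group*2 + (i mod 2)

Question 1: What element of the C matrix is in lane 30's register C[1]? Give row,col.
lane 30: G=7 (30/4), T=2 (30%4)
i=1: r=7+0=7, c=2*2+1=5

7,5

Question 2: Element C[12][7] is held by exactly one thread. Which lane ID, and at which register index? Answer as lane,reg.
r=12->g=4,rb=1  c=7->t=3,b0=1
L=4*4+3=19  i=1*2+1=3

19,3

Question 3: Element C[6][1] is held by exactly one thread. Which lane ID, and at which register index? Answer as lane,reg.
24,1

r=6->g=6,rb=0  c=1->t=0,b0=1
L=6*4+0=24  i=0*2+1=1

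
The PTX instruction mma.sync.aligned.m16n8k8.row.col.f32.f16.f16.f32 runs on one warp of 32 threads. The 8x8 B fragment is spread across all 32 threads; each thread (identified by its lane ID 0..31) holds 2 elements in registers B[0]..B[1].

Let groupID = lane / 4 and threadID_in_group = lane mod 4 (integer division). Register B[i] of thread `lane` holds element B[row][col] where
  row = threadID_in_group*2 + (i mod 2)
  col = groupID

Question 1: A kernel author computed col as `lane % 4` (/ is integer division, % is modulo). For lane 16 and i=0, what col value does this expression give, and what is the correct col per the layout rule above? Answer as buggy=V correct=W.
`lane % 4`[16,0]→0
lane 16: G=4 (16/4), T=0 (16%4)
i=0: r=0*2+0=0, c=G=4
col: 0 vs 4

buggy=0 correct=4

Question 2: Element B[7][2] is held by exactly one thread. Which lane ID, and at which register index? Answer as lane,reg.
c: 2->gid=2  r: 7->tid=3,i&1=1
L=2*4+3=11  i=1=1

11,1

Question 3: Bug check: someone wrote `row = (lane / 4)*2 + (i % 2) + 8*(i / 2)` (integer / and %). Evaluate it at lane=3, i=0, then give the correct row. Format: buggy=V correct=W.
buggy=0 correct=6

`(lane / 4)*2 + (i % 2) + 8*(i / 2)`[3,0]→0
L=3→G=3>>2=0, T=3&3=3
[0]→row 3·2+0=6  col G=0
row: 0 vs 6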